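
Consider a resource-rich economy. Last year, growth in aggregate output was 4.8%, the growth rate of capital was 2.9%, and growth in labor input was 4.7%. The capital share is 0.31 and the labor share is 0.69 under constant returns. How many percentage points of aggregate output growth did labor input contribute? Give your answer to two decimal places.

3.24 percentage points

Labor's share = 1 − 0.31 = 0.69.
Contribution = share × growth = 0.69 × 4.7 = 3.243 pp.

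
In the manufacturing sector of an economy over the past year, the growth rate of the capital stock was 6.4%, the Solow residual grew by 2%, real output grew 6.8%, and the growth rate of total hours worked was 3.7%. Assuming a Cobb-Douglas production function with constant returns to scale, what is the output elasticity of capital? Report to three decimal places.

gY = gA + α·gK + (1−α)·gL, so gY − gA − gL = α(gK − gL).
6.8 − 2 − 3.7 = α × (6.4 − 3.7).
1.1 = 2.7 α, so α = 0.40741.

0.407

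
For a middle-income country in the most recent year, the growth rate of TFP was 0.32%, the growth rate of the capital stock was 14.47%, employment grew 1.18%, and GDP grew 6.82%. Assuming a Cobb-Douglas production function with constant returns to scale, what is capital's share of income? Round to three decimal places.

α = 0.400

gY = gA + α·gK + (1−α)·gL, so gY − gA − gL = α(gK − gL).
6.82 − 0.32 − 1.18 = α × (14.47 − 1.18).
5.32 = 13.29 α, so α = 0.4003.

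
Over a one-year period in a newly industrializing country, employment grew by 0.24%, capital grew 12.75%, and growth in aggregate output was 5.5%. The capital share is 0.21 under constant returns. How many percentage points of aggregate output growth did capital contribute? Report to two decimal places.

Contribution = share × growth = 0.21 × 12.75 = 2.6775 pp.

2.68 percentage points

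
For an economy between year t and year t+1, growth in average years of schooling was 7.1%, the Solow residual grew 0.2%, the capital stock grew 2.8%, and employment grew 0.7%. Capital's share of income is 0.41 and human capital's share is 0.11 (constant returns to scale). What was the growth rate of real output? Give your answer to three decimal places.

Labor's share = 1 − 0.41 − 0.11 = 0.48.
The capital stock: 0.41 × 2.8 = 1.148 pp.
Average years of schooling: 0.11 × 7.1 = 0.781 pp.
Employment: 0.48 × 0.7 = 0.336 pp.
Output growth = 0.2 + 2.265 = 2.465%.

Real output growth was 2.465%.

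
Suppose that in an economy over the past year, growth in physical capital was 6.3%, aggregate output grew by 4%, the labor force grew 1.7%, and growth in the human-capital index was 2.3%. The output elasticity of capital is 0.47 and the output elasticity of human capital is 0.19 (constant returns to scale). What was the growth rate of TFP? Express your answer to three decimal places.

Labor's share = 1 − 0.47 − 0.19 = 0.34.
Physical capital: 0.47 × 6.3 = 2.961 pp.
The human-capital index: 0.19 × 2.3 = 0.437 pp.
The labor force: 0.34 × 1.7 = 0.578 pp.
TFP growth = 4 − 3.976 = 0.024%.

TFP growth was 0.024%.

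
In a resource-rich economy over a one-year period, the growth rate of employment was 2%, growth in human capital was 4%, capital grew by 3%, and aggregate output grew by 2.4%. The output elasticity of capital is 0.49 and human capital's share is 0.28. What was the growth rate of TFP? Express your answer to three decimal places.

Labor's share = 1 − 0.49 − 0.28 = 0.23.
Capital: 0.49 × 3 = 1.47 pp.
Human capital: 0.28 × 4 = 1.12 pp.
Employment: 0.23 × 2 = 0.46 pp.
TFP growth = 2.4 − 3.05 = -0.65%.

-0.650%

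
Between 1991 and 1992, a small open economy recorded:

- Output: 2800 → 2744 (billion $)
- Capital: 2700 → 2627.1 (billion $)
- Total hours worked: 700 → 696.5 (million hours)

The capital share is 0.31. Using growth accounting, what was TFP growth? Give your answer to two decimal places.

-0.82%

Output growth = (2744 − 2800) / 2800 = -2%.
Capital growth = (2627.1 − 2700) / 2700 = -2.7%.
Total hours worked growth = (696.5 − 700) / 700 = -0.5%.
Labor's share = 1 − 0.31 = 0.69.
Capital: 0.31 × (-2.7) = -0.837 pp.
Total hours worked: 0.69 × (-0.5) = -0.345 pp.
TFP growth = -2 + 1.182 = -0.818%.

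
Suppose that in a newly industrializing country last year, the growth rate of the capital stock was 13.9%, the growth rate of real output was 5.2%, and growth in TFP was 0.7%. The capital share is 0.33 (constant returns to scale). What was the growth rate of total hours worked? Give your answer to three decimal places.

Labor's share = 1 − 0.33 = 0.67.
gY = gA + 0.33×13.9 + 0.67×g.
0.67×g = 5.2 − 0.7 − 4.587 = -0.087.
g = -0.087 / 0.67 = -0.12985%.

-0.130%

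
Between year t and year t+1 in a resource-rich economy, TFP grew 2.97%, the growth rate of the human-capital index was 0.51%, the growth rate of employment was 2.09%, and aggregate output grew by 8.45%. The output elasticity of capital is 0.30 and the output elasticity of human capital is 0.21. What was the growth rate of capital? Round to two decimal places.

Labor's share = 1 − 0.3 − 0.21 = 0.49.
gY = gA + 0.21×0.51 + 0.49×2.09 + 0.3×g.
0.3×g = 8.45 − 2.97 − 1.1312 = 4.3488.
g = 4.3488 / 0.3 = 14.496%.

Capital grew 14.50%.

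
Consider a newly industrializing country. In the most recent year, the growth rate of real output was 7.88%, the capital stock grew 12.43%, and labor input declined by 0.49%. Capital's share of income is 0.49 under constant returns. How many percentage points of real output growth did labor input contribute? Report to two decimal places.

-0.25 percentage points

Labor's share = 1 − 0.49 = 0.51.
Contribution = share × growth = 0.51 × (-0.49) = -0.2499 pp.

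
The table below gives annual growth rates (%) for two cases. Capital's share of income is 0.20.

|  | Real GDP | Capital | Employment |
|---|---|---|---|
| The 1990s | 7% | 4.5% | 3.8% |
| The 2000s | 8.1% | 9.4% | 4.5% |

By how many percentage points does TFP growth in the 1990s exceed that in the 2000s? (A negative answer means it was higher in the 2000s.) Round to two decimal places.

0.44 percentage points

Labor's share = 1 − 0.2 = 0.8.
The 1990s: TFP = 7 − 0.9 − 3.04 = 3.06%.
The 2000s: TFP = 8.1 − 1.88 − 3.6 = 2.62%.
Difference = 3.06 − (2.62) = 0.44 pp.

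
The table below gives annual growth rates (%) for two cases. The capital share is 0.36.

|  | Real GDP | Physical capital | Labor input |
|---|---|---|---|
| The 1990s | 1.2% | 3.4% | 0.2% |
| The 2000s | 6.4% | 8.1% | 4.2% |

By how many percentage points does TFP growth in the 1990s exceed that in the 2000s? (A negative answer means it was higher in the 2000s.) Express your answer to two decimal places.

-0.95 percentage points

Labor's share = 1 − 0.36 = 0.64.
The 1990s: TFP = 1.2 − 1.224 − 0.128 = -0.152%.
The 2000s: TFP = 6.4 − 2.916 − 2.688 = 0.796%.
Difference = -0.152 − (0.796) = -0.948 pp.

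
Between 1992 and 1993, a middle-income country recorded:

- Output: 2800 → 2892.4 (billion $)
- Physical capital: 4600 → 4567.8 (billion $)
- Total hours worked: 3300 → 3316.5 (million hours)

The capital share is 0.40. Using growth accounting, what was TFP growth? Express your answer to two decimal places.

3.28%

Output growth = (2892.4 − 2800) / 2800 = 3.3%.
Physical capital growth = (4567.8 − 4600) / 4600 = -0.7%.
Total hours worked growth = (3316.5 − 3300) / 3300 = 0.5%.
Labor's share = 1 − 0.4 = 0.6.
Physical capital: 0.4 × (-0.7) = -0.28 pp.
Total hours worked: 0.6 × 0.5 = 0.3 pp.
TFP growth = 3.3 − 0.02 = 3.28%.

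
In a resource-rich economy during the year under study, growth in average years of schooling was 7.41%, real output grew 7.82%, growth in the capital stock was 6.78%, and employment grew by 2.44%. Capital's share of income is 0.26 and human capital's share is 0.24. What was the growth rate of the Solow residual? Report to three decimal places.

Labor's share = 1 − 0.26 − 0.24 = 0.5.
The capital stock: 0.26 × 6.78 = 1.7628 pp.
Average years of schooling: 0.24 × 7.41 = 1.7784 pp.
Employment: 0.5 × 2.44 = 1.22 pp.
TFP growth = 7.82 − 4.7612 = 3.0588%.

The Solow residual grew 3.059%.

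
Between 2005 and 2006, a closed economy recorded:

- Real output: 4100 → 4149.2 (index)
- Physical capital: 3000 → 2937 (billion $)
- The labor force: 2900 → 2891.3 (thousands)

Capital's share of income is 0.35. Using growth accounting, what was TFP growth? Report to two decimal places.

Real output growth = (4149.2 − 4100) / 4100 = 1.2%.
Physical capital growth = (2937 − 3000) / 3000 = -2.1%.
The labor force growth = (2891.3 − 2900) / 2900 = -0.3%.
Labor's share = 1 − 0.35 = 0.65.
Physical capital: 0.35 × (-2.1) = -0.735 pp.
The labor force: 0.65 × (-0.3) = -0.195 pp.
TFP growth = 1.2 + 0.93 = 2.13%.

TFP growth was 2.13%.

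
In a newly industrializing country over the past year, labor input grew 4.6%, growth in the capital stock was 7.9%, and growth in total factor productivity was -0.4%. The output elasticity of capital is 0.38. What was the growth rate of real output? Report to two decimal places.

Labor's share = 1 − 0.38 = 0.62.
The capital stock: 0.38 × 7.9 = 3.002 pp.
Labor input: 0.62 × 4.6 = 2.852 pp.
Output growth = -0.4 + 5.854 = 5.454%.

5.45%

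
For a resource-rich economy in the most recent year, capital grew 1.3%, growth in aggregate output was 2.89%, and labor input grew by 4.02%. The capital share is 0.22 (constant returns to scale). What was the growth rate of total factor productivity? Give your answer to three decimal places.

Labor's share = 1 − 0.22 = 0.78.
Capital: 0.22 × 1.3 = 0.286 pp.
Labor input: 0.78 × 4.02 = 3.1356 pp.
TFP growth = 2.89 − 3.4216 = -0.5316%.

-0.532%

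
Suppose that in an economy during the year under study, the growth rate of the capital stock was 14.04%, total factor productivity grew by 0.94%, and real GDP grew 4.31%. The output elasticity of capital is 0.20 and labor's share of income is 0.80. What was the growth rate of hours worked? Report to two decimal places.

Labor's share = 1 − 0.2 = 0.8.
gY = gA + 0.2×14.04 + 0.8×g.
0.8×g = 4.31 − 0.94 − 2.808 = 0.562.
g = 0.562 / 0.8 = 0.7025%.

0.70%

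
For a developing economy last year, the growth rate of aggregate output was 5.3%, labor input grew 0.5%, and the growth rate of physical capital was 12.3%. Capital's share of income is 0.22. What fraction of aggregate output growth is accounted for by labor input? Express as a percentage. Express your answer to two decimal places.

Labor's share = 1 − 0.22 = 0.78.
Labor input contributed 0.78 × 0.5 = 0.39 pp.
Share of growth = 0.39 / 5.3 × 100 = 7.3585%.

Labor input accounted for 7.36% of growth.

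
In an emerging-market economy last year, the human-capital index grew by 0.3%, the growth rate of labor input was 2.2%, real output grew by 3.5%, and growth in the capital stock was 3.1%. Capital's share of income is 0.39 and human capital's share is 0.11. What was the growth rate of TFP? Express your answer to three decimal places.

TFP grew 1.158%.

Labor's share = 1 − 0.39 − 0.11 = 0.5.
The capital stock: 0.39 × 3.1 = 1.209 pp.
The human-capital index: 0.11 × 0.3 = 0.033 pp.
Labor input: 0.5 × 2.2 = 1.1 pp.
TFP growth = 3.5 − 2.342 = 1.158%.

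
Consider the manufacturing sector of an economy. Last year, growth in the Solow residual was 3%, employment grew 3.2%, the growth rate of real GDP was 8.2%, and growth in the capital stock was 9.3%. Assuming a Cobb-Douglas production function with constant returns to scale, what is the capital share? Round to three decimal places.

α = 0.328

gY = gA + α·gK + (1−α)·gL, so gY − gA − gL = α(gK − gL).
8.2 − 3 − 3.2 = α × (9.3 − 3.2).
2 = 6.1 α, so α = 0.32787.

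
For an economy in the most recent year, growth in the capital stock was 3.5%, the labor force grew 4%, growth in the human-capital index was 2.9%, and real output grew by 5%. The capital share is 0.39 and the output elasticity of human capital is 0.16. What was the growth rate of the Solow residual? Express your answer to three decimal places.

Labor's share = 1 − 0.39 − 0.16 = 0.45.
The capital stock: 0.39 × 3.5 = 1.365 pp.
The human-capital index: 0.16 × 2.9 = 0.464 pp.
The labor force: 0.45 × 4 = 1.8 pp.
TFP growth = 5 − 3.629 = 1.371%.

1.371%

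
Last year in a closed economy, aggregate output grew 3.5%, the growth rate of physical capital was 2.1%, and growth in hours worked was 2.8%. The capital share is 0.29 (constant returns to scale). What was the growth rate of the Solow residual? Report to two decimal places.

0.90%

Labor's share = 1 − 0.29 = 0.71.
Physical capital: 0.29 × 2.1 = 0.609 pp.
Hours worked: 0.71 × 2.8 = 1.988 pp.
TFP growth = 3.5 − 2.597 = 0.903%.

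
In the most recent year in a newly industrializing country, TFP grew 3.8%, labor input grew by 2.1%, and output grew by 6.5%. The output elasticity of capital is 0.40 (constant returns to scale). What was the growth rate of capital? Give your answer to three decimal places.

Labor's share = 1 − 0.4 = 0.6.
gY = gA + 0.6×2.1 + 0.4×g.
0.4×g = 6.5 − 3.8 − 1.26 = 1.44.
g = 1.44 / 0.4 = 3.6%.

Capital grew 3.600%.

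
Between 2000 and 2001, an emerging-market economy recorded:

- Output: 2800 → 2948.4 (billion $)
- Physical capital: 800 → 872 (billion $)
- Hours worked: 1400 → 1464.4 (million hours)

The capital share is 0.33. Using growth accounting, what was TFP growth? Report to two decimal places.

Output growth = (2948.4 − 2800) / 2800 = 5.3%.
Physical capital growth = (872 − 800) / 800 = 9%.
Hours worked growth = (1464.4 − 1400) / 1400 = 4.6%.
Labor's share = 1 − 0.33 = 0.67.
Physical capital: 0.33 × 9 = 2.97 pp.
Hours worked: 0.67 × 4.6 = 3.082 pp.
TFP growth = 5.3 − 6.052 = -0.752%.

-0.75%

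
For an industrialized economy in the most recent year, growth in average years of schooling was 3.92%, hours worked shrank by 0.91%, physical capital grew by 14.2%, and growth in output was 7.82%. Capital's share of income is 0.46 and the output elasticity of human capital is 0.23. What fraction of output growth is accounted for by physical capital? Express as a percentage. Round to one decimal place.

83.5%

Physical capital contributed 0.46 × 14.2 = 6.532 pp.
Share of growth = 6.532 / 7.82 × 100 = 83.529%.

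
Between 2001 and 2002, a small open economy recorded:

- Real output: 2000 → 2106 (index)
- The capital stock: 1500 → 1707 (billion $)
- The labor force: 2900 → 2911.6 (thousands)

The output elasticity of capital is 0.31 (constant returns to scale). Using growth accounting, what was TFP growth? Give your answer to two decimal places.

Real output growth = (2106 − 2000) / 2000 = 5.3%.
The capital stock growth = (1707 − 1500) / 1500 = 13.8%.
The labor force growth = (2911.6 − 2900) / 2900 = 0.4%.
Labor's share = 1 − 0.31 = 0.69.
The capital stock: 0.31 × 13.8 = 4.278 pp.
The labor force: 0.69 × 0.4 = 0.276 pp.
TFP growth = 5.3 − 4.554 = 0.746%.

TFP growth was 0.75%.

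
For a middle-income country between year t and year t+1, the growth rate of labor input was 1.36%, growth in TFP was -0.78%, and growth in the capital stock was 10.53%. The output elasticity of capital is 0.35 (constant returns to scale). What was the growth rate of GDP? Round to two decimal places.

Labor's share = 1 − 0.35 = 0.65.
The capital stock: 0.35 × 10.53 = 3.6855 pp.
Labor input: 0.65 × 1.36 = 0.884 pp.
Output growth = -0.78 + 4.5695 = 3.7895%.

3.79%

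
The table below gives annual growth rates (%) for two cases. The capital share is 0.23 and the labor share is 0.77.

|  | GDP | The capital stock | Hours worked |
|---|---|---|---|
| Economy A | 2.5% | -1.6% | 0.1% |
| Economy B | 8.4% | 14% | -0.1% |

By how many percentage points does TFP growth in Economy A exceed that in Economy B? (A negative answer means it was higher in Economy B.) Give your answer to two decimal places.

-2.47 percentage points

Labor's share = 1 − 0.23 = 0.77.
Economy A: TFP = 2.5 + 0.368 − 0.077 = 2.791%.
Economy B: TFP = 8.4 − 3.22 + 0.077 = 5.257%.
Difference = 2.791 − (5.257) = -2.466 pp.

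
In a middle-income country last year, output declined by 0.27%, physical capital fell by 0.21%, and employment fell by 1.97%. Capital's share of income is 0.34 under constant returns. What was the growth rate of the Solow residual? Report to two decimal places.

The Solow residual grew 1.10%.

Labor's share = 1 − 0.34 = 0.66.
Physical capital: 0.34 × (-0.21) = -0.0714 pp.
Employment: 0.66 × (-1.97) = -1.3002 pp.
TFP growth = -0.27 + 1.3716 = 1.1016%.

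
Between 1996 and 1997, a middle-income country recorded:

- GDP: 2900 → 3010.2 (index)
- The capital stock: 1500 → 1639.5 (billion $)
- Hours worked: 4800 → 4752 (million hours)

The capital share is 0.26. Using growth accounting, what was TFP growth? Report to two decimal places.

GDP growth = (3010.2 − 2900) / 2900 = 3.8%.
The capital stock growth = (1639.5 − 1500) / 1500 = 9.3%.
Hours worked growth = (4752 − 4800) / 4800 = -1%.
Labor's share = 1 − 0.26 = 0.74.
The capital stock: 0.26 × 9.3 = 2.418 pp.
Hours worked: 0.74 × (-1) = -0.74 pp.
TFP growth = 3.8 − 1.678 = 2.122%.

2.12%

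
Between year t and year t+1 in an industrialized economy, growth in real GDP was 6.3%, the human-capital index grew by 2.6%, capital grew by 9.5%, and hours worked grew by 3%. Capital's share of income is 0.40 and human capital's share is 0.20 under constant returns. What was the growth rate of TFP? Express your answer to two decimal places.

0.78%

Labor's share = 1 − 0.4 − 0.2 = 0.4.
Capital: 0.4 × 9.5 = 3.8 pp.
The human-capital index: 0.2 × 2.6 = 0.52 pp.
Hours worked: 0.4 × 3 = 1.2 pp.
TFP growth = 6.3 − 5.52 = 0.78%.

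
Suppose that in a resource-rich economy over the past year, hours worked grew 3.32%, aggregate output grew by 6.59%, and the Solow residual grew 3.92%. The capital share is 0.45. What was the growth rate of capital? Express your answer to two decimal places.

1.88%

Labor's share = 1 − 0.45 = 0.55.
gY = gA + 0.55×3.32 + 0.45×g.
0.45×g = 6.59 − 3.92 − 1.826 = 0.844.
g = 0.844 / 0.45 = 1.8756%.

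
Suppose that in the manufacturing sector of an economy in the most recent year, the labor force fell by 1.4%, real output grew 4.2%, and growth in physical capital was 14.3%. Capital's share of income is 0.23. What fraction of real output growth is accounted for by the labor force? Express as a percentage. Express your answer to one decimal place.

The labor force accounted for -25.7% of growth.

Labor's share = 1 − 0.23 = 0.77.
The labor force contributed 0.77 × (-1.4) = -1.078 pp.
Share of growth = -1.078 / 4.2 × 100 = -25.667%.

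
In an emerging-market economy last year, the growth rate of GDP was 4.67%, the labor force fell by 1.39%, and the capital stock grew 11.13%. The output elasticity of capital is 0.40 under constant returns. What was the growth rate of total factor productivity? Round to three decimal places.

Labor's share = 1 − 0.4 = 0.6.
The capital stock: 0.4 × 11.13 = 4.452 pp.
The labor force: 0.6 × (-1.39) = -0.834 pp.
TFP growth = 4.67 − 3.618 = 1.052%.

Total factor productivity grew 1.052%.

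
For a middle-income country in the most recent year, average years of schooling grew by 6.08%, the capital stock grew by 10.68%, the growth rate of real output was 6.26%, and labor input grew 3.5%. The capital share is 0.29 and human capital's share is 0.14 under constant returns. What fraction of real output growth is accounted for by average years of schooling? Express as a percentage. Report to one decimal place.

Average years of schooling contributed 0.14 × 6.08 = 0.8512 pp.
Share of growth = 0.8512 / 6.26 × 100 = 13.597%.

Average years of schooling accounted for 13.6% of growth.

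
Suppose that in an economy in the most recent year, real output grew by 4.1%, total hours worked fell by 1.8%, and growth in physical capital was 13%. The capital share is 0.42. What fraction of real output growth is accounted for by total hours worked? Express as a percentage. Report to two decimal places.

Total hours worked accounted for -25.46% of growth.

Labor's share = 1 − 0.42 = 0.58.
Total hours worked contributed 0.58 × (-1.8) = -1.044 pp.
Share of growth = -1.044 / 4.1 × 100 = -25.4634%.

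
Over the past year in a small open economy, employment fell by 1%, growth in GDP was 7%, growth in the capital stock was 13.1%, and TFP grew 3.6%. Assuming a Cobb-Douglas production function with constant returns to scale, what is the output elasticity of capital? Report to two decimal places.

gY = gA + α·gK + (1−α)·gL, so gY − gA − gL = α(gK − gL).
7 − 3.6 + 1 = α × (13.1 − (-1)).
4.4 = 14.1 α, so α = 0.3121.

The output elasticity of capital is 0.31.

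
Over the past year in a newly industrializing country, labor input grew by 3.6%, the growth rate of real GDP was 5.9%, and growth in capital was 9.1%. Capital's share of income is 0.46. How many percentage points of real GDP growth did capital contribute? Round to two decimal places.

Contribution = share × growth = 0.46 × 9.1 = 4.186 pp.

4.19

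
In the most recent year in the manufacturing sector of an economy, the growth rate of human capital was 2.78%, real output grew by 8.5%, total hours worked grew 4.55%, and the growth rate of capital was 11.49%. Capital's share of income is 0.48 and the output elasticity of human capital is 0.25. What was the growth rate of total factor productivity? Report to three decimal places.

Total factor productivity growth was 1.061%.

Labor's share = 1 − 0.48 − 0.25 = 0.27.
Capital: 0.48 × 11.49 = 5.5152 pp.
Human capital: 0.25 × 2.78 = 0.695 pp.
Total hours worked: 0.27 × 4.55 = 1.2285 pp.
TFP growth = 8.5 − 7.4387 = 1.0613%.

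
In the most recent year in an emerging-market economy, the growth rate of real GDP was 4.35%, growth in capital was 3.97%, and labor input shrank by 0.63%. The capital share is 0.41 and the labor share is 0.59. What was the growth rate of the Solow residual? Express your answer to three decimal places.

The Solow residual growth was 3.094%.

Labor's share = 1 − 0.41 = 0.59.
Capital: 0.41 × 3.97 = 1.6277 pp.
Labor input: 0.59 × (-0.63) = -0.3717 pp.
TFP growth = 4.35 − 1.256 = 3.094%.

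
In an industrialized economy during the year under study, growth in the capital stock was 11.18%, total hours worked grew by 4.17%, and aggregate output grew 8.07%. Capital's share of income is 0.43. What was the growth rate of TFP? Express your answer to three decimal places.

Labor's share = 1 − 0.43 = 0.57.
The capital stock: 0.43 × 11.18 = 4.8074 pp.
Total hours worked: 0.57 × 4.17 = 2.3769 pp.
TFP growth = 8.07 − 7.1843 = 0.8857%.

0.886%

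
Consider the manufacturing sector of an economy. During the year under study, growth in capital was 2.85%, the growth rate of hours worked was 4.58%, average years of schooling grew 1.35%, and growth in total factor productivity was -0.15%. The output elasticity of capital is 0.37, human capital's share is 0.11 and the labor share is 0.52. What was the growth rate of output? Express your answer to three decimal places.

Output grew 3.435%.

Labor's share = 1 − 0.37 − 0.11 = 0.52.
Capital: 0.37 × 2.85 = 1.0545 pp.
Average years of schooling: 0.11 × 1.35 = 0.1485 pp.
Hours worked: 0.52 × 4.58 = 2.3816 pp.
Output growth = -0.15 + 3.5846 = 3.4346%.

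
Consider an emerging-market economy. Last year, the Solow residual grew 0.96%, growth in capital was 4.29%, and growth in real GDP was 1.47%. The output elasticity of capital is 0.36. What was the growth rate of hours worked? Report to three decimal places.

-1.616%

Labor's share = 1 − 0.36 = 0.64.
gY = gA + 0.36×4.29 + 0.64×g.
0.64×g = 1.47 − 0.96 − 1.5444 = -1.0344.
g = -1.0344 / 0.64 = -1.61625%.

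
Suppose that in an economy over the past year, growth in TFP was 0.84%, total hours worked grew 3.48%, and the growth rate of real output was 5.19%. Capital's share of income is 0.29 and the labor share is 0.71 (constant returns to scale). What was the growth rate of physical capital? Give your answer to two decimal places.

Labor's share = 1 − 0.29 = 0.71.
gY = gA + 0.71×3.48 + 0.29×g.
0.29×g = 5.19 − 0.84 − 2.4708 = 1.8792.
g = 1.8792 / 0.29 = 6.48%.

Physical capital growth was 6.48%.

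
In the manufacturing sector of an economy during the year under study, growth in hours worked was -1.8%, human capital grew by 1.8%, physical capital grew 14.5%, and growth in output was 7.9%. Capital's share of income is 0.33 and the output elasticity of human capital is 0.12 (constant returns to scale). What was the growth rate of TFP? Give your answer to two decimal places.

Labor's share = 1 − 0.33 − 0.12 = 0.55.
Physical capital: 0.33 × 14.5 = 4.785 pp.
Human capital: 0.12 × 1.8 = 0.216 pp.
Hours worked: 0.55 × (-1.8) = -0.99 pp.
TFP growth = 7.9 − 4.011 = 3.889%.

TFP growth was 3.89%.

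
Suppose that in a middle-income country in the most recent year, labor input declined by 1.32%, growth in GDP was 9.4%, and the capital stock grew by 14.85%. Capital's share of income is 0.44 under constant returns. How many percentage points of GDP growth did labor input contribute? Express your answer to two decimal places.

Labor's share = 1 − 0.44 = 0.56.
Contribution = share × growth = 0.56 × (-1.32) = -0.7392 pp.

-0.74 percentage points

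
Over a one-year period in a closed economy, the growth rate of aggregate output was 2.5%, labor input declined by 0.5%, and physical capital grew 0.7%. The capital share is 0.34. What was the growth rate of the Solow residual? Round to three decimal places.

Labor's share = 1 − 0.34 = 0.66.
Physical capital: 0.34 × 0.7 = 0.238 pp.
Labor input: 0.66 × (-0.5) = -0.33 pp.
TFP growth = 2.5 + 0.092 = 2.592%.

2.592%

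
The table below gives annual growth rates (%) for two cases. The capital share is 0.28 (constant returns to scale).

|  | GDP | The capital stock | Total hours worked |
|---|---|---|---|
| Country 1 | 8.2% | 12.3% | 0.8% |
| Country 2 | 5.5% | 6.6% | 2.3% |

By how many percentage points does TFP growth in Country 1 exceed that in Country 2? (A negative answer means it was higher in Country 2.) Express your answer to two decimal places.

2.18 percentage points

Labor's share = 1 − 0.28 = 0.72.
Country 1: TFP = 8.2 − 3.444 − 0.576 = 4.18%.
Country 2: TFP = 5.5 − 1.848 − 1.656 = 1.996%.
Difference = 4.18 − (1.996) = 2.184 pp.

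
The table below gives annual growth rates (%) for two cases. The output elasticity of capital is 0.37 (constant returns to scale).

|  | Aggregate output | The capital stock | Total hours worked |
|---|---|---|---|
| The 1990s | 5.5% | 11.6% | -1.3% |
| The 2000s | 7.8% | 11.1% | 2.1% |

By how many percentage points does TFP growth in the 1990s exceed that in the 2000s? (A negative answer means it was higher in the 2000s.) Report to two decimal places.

-0.34 percentage points

Labor's share = 1 − 0.37 = 0.63.
The 1990s: TFP = 5.5 − 4.292 + 0.819 = 2.027%.
The 2000s: TFP = 7.8 − 4.107 − 1.323 = 2.37%.
Difference = 2.027 − (2.37) = -0.343 pp.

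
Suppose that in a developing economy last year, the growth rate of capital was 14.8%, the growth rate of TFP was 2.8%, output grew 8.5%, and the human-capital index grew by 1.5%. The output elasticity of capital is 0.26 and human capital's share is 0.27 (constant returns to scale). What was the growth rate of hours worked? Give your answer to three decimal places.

3.079%

Labor's share = 1 − 0.26 − 0.27 = 0.47.
gY = gA + 0.26×14.8 + 0.27×1.5 + 0.47×g.
0.47×g = 8.5 − 2.8 − 4.253 = 1.447.
g = 1.447 / 0.47 = 3.07872%.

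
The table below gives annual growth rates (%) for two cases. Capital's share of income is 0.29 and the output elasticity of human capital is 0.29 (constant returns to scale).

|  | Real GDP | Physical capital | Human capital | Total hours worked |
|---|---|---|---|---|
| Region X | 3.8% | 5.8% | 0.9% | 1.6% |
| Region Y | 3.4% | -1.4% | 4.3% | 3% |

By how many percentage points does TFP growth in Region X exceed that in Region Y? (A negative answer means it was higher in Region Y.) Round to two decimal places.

Labor's share = 1 − 0.29 − 0.29 = 0.42.
Region X: TFP = 3.8 − 1.682 − 0.261 − 0.672 = 1.185%.
Region Y: TFP = 3.4 + 0.406 − 1.247 − 1.26 = 1.299%.
Difference = 1.185 − (1.299) = -0.114 pp.

-0.11 percentage points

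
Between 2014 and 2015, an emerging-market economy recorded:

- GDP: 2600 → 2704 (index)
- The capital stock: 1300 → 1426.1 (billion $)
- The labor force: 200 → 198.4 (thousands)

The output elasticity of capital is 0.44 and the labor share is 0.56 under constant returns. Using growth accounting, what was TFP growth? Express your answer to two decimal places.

0.18%

GDP growth = (2704 − 2600) / 2600 = 4%.
The capital stock growth = (1426.1 − 1300) / 1300 = 9.7%.
The labor force growth = (198.4 − 200) / 200 = -0.8%.
Labor's share = 1 − 0.44 = 0.56.
The capital stock: 0.44 × 9.7 = 4.268 pp.
The labor force: 0.56 × (-0.8) = -0.448 pp.
TFP growth = 4 − 3.82 = 0.18%.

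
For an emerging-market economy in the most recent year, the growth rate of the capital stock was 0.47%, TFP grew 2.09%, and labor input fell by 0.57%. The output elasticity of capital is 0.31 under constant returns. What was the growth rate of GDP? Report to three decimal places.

Labor's share = 1 − 0.31 = 0.69.
The capital stock: 0.31 × 0.47 = 0.1457 pp.
Labor input: 0.69 × (-0.57) = -0.3933 pp.
Output growth = 2.09 + (-0.2476) = 1.8424%.

GDP grew 1.842%.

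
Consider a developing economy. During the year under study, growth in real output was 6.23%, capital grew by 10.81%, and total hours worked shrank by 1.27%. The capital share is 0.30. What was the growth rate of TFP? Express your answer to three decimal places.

Labor's share = 1 − 0.3 = 0.7.
Capital: 0.3 × 10.81 = 3.243 pp.
Total hours worked: 0.7 × (-1.27) = -0.889 pp.
TFP growth = 6.23 − 2.354 = 3.876%.

3.876%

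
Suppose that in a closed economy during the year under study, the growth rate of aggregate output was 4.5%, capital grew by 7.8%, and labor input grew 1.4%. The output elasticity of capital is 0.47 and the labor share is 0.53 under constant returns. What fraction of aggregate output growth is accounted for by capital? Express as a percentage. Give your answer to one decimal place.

Capital contributed 0.47 × 7.8 = 3.666 pp.
Share of growth = 3.666 / 4.5 × 100 = 81.467%.

81.5%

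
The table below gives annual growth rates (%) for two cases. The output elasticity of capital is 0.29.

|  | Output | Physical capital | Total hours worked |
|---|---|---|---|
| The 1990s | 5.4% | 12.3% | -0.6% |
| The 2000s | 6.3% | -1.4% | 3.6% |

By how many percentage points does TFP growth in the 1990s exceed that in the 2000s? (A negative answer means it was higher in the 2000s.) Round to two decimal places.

-1.89 percentage points

Labor's share = 1 − 0.29 = 0.71.
The 1990s: TFP = 5.4 − 3.567 + 0.426 = 2.259%.
The 2000s: TFP = 6.3 + 0.406 − 2.556 = 4.15%.
Difference = 2.259 − (4.15) = -1.891 pp.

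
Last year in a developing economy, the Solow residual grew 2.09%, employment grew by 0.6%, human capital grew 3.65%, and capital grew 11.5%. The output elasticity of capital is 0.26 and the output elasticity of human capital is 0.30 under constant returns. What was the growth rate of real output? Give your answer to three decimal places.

Labor's share = 1 − 0.26 − 0.3 = 0.44.
Capital: 0.26 × 11.5 = 2.99 pp.
Human capital: 0.3 × 3.65 = 1.095 pp.
Employment: 0.44 × 0.6 = 0.264 pp.
Output growth = 2.09 + 4.349 = 6.439%.

6.439%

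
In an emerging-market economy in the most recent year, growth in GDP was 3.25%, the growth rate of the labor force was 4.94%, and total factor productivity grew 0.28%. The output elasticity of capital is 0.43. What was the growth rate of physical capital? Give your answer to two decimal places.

Labor's share = 1 − 0.43 = 0.57.
gY = gA + 0.57×4.94 + 0.43×g.
0.43×g = 3.25 − 0.28 − 2.8158 = 0.1542.
g = 0.1542 / 0.43 = 0.3586%.

0.36%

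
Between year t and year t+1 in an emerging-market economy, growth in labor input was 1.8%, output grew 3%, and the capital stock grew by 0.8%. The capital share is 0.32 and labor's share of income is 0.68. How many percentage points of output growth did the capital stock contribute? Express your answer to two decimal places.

0.26

Contribution = share × growth = 0.32 × 0.8 = 0.256 pp.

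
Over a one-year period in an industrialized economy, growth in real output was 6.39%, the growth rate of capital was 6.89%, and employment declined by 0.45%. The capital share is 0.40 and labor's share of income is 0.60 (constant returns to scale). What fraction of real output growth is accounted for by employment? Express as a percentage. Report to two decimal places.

Labor's share = 1 − 0.4 = 0.6.
Employment contributed 0.6 × (-0.45) = -0.27 pp.
Share of growth = -0.27 / 6.39 × 100 = -4.2254%.

-4.23%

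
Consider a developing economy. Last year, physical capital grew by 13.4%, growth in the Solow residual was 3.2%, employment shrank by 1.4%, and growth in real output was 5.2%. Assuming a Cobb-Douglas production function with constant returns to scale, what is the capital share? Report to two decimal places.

gY = gA + α·gK + (1−α)·gL, so gY − gA − gL = α(gK − gL).
5.2 − 3.2 + 1.4 = α × (13.4 − (-1.4)).
3.4 = 14.8 α, so α = 0.2297.

α = 0.23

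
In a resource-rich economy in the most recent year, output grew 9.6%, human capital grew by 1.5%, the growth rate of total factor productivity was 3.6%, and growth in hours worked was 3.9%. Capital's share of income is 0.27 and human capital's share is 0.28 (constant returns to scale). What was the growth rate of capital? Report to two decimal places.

Labor's share = 1 − 0.27 − 0.28 = 0.45.
gY = gA + 0.28×1.5 + 0.45×3.9 + 0.27×g.
0.27×g = 9.6 − 3.6 − 2.175 = 3.825.
g = 3.825 / 0.27 = 14.1667%.

14.17%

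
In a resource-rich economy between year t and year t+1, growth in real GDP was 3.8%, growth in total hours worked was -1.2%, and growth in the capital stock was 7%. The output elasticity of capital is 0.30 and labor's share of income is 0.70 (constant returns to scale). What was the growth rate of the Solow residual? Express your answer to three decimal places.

Labor's share = 1 − 0.3 = 0.7.
The capital stock: 0.3 × 7 = 2.1 pp.
Total hours worked: 0.7 × (-1.2) = -0.84 pp.
TFP growth = 3.8 − 1.26 = 2.54%.

2.540%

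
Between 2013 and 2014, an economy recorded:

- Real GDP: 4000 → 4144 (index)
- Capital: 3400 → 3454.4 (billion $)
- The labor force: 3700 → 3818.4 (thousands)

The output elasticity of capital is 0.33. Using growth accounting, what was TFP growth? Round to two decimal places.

Real GDP growth = (4144 − 4000) / 4000 = 3.6%.
Capital growth = (3454.4 − 3400) / 3400 = 1.6%.
The labor force growth = (3818.4 − 3700) / 3700 = 3.2%.
Labor's share = 1 − 0.33 = 0.67.
Capital: 0.33 × 1.6 = 0.528 pp.
The labor force: 0.67 × 3.2 = 2.144 pp.
TFP growth = 3.6 − 2.672 = 0.928%.

TFP growth was 0.93%.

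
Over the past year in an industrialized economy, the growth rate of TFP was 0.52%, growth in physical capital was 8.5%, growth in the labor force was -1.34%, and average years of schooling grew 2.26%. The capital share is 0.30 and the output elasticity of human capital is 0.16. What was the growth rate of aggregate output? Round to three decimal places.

Aggregate output growth was 2.708%.

Labor's share = 1 − 0.3 − 0.16 = 0.54.
Physical capital: 0.3 × 8.5 = 2.55 pp.
Average years of schooling: 0.16 × 2.26 = 0.3616 pp.
The labor force: 0.54 × (-1.34) = -0.7236 pp.
Output growth = 0.52 + 2.188 = 2.708%.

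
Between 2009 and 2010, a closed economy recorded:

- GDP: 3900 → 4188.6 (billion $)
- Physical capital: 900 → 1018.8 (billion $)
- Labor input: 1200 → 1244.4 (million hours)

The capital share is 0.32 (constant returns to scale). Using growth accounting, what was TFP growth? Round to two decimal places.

GDP growth = (4188.6 − 3900) / 3900 = 7.4%.
Physical capital growth = (1018.8 − 900) / 900 = 13.2%.
Labor input growth = (1244.4 − 1200) / 1200 = 3.7%.
Labor's share = 1 − 0.32 = 0.68.
Physical capital: 0.32 × 13.2 = 4.224 pp.
Labor input: 0.68 × 3.7 = 2.516 pp.
TFP growth = 7.4 − 6.74 = 0.66%.

TFP grew 0.66%.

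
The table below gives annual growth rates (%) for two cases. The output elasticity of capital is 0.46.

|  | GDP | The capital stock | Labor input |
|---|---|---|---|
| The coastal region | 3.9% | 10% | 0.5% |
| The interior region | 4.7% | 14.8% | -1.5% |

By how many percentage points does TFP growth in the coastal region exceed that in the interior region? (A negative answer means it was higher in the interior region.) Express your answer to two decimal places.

Labor's share = 1 − 0.46 = 0.54.
The coastal region: TFP = 3.9 − 4.6 − 0.27 = -0.97%.
The interior region: TFP = 4.7 − 6.808 + 0.81 = -1.298%.
Difference = -0.97 − (-1.298) = 0.328 pp.

0.33 percentage points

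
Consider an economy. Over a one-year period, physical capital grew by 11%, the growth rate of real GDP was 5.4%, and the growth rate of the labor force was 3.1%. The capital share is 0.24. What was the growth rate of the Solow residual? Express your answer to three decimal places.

Labor's share = 1 − 0.24 = 0.76.
Physical capital: 0.24 × 11 = 2.64 pp.
The labor force: 0.76 × 3.1 = 2.356 pp.
TFP growth = 5.4 − 4.996 = 0.404%.

The Solow residual grew 0.404%.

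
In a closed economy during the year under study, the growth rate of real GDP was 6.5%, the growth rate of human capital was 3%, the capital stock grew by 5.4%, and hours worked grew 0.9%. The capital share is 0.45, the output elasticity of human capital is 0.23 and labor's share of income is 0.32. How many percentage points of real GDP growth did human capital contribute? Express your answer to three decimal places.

Contribution = share × growth = 0.23 × 3 = 0.69 pp.

0.690 pp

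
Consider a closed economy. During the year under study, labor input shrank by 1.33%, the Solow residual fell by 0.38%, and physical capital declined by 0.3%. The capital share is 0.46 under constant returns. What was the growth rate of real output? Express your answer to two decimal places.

Labor's share = 1 − 0.46 = 0.54.
Physical capital: 0.46 × (-0.3) = -0.138 pp.
Labor input: 0.54 × (-1.33) = -0.7182 pp.
Output growth = -0.38 + (-0.8562) = -1.2362%.

-1.24%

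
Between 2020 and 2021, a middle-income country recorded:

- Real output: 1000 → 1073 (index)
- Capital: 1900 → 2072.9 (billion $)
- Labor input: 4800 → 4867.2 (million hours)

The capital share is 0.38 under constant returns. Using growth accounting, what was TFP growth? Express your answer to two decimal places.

Real output growth = (1073 − 1000) / 1000 = 7.3%.
Capital growth = (2072.9 − 1900) / 1900 = 9.1%.
Labor input growth = (4867.2 − 4800) / 4800 = 1.4%.
Labor's share = 1 − 0.38 = 0.62.
Capital: 0.38 × 9.1 = 3.458 pp.
Labor input: 0.62 × 1.4 = 0.868 pp.
TFP growth = 7.3 − 4.326 = 2.974%.

TFP growth was 2.97%.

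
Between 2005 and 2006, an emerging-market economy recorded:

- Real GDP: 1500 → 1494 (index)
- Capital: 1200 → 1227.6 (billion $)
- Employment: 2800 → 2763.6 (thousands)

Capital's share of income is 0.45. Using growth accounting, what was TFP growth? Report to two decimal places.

-0.72%

Real GDP growth = (1494 − 1500) / 1500 = -0.4%.
Capital growth = (1227.6 − 1200) / 1200 = 2.3%.
Employment growth = (2763.6 − 2800) / 2800 = -1.3%.
Labor's share = 1 − 0.45 = 0.55.
Capital: 0.45 × 2.3 = 1.035 pp.
Employment: 0.55 × (-1.3) = -0.715 pp.
TFP growth = -0.4 − 0.32 = -0.72%.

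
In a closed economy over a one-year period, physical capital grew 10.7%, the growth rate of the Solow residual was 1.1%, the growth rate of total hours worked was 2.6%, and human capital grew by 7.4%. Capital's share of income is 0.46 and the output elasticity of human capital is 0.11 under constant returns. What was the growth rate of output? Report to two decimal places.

Labor's share = 1 − 0.46 − 0.11 = 0.43.
Physical capital: 0.46 × 10.7 = 4.922 pp.
Human capital: 0.11 × 7.4 = 0.814 pp.
Total hours worked: 0.43 × 2.6 = 1.118 pp.
Output growth = 1.1 + 6.854 = 7.954%.

7.95%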